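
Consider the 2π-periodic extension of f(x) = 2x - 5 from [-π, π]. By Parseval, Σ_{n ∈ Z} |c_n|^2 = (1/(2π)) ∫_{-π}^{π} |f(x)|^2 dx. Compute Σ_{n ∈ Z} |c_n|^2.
Σ |c_n|^2 = 4π^2/3 + 25

Expand and integrate term by term over [-π, π]:
  ∫ (2x)^2 dx = 4·(2π^3/3); ∫ 2·2·(-5)·x dx = 0 (odd integrand); ∫ (-5)^2 dx = 25·2π.
So (1/(2π)) ∫_{-π}^{π} (2x - 5)^2 dx = 4π^2/3 + 25 = 4π^2/3 + 25.
Parseval ⇒ Σ |c_n|^2 = 4π^2/3 + 25.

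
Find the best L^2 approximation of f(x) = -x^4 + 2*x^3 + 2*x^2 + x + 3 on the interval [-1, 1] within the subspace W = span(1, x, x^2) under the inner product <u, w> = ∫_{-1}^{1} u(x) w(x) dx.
g(x) = 8*x^2/7 + 11*x/5 + 108/35

The best approximation g ∈ W is the orthogonal projection of f onto W. Writing g = a_0 + a_1 x + a_2 x^2, the coefficients solve the normal equations G · a = b where
  G_{ij} = <φ_i, φ_j> and b_i = <f, φ_i>, with φ_0 = 1, φ_1 = x, φ_2 = x^2.
G =
  [2, 0, 2/3]
  [0, 2/3, 0]
  [2/3, 0, 2/5],
b = (104/15, 22/15, 88/35).
Solving gives a_0 = 108/35, a_1 = 11/5, a_2 = 8/7, so
  g(x) = 8*x^2/7 + 11*x/5 + 108/35.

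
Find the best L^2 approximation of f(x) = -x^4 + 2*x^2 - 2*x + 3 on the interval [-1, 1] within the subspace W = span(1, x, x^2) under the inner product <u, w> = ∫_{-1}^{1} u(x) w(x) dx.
g(x) = 8*x^2/7 - 2*x + 108/35

The best approximation g ∈ W is the orthogonal projection of f onto W. Writing g = a_0 + a_1 x + a_2 x^2, the coefficients solve the normal equations G · a = b where
  G_{ij} = <φ_i, φ_j> and b_i = <f, φ_i>, with φ_0 = 1, φ_1 = x, φ_2 = x^2.
G =
  [2, 0, 2/3]
  [0, 2/3, 0]
  [2/3, 0, 2/5],
b = (104/15, -4/3, 88/35).
Solving gives a_0 = 108/35, a_1 = -2, a_2 = 8/7, so
  g(x) = 8*x^2/7 - 2*x + 108/35.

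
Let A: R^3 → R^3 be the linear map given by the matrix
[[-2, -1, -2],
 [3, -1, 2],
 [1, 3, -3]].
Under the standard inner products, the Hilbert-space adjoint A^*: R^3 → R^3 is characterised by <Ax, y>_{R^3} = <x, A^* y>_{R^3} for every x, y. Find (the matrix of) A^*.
A^* = A^T =
[[-2, 3, 1],
 [-1, -1, 3],
 [-2, 2, -3]]

For real matrices with standard dot products, the defining identity <Ax, y> = <x, A^* y> gives (Ax)^T y = x^T (A^*) y, i.e. x^T A^T y = x^T (A^*) y. Since this holds for all x, y, we must have A^* = A^T. Therefore
A^* =
[[-2, 3, 1],
 [-1, -1, 3],
 [-2, 2, -3]].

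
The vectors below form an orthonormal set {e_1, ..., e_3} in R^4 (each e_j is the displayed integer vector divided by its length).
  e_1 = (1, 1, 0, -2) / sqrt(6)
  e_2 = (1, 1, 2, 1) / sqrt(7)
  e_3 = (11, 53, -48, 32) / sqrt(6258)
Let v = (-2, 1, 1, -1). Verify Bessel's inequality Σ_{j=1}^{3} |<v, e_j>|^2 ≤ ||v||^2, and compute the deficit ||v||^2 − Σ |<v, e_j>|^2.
Σ |<v, e_j>|^2 = 82/149; ||v||^2 = 7; deficit = 961/149

Write each e_j = u_j / sqrt(<u_j, u_j>) where u_j is the displayed integer vector. Then <v, e_j> = <v, u_j> / sqrt(<u_j, u_j>), so |<v, e_j>|^2 = <v, u_j>^2 / <u_j, u_j>.
Coefficients: <v, e_1> = 1/sqrt(6), <v, e_2> = 0/sqrt(7), <v, e_3> = -49/sqrt(6258).
Square and sum: Σ |<v, e_j>|^2 = 82/149.
Compute ||v||^2 = v·v = 7.
Deficit = 7 − 82/149 = 961/149 ≥ 0, confirming Bessel's inequality. (The deficit equals ||v − Σ <v,e_j> e_j||^2, the squared distance from v to span{e_j}.)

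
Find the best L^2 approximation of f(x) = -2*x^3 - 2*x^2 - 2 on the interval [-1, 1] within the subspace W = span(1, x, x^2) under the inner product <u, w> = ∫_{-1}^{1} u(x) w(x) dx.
g(x) = -2*x^2 - 6*x/5 - 2

The best approximation g ∈ W is the orthogonal projection of f onto W. Writing g = a_0 + a_1 x + a_2 x^2, the coefficients solve the normal equations G · a = b where
  G_{ij} = <φ_i, φ_j> and b_i = <f, φ_i>, with φ_0 = 1, φ_1 = x, φ_2 = x^2.
G =
  [2, 0, 2/3]
  [0, 2/3, 0]
  [2/3, 0, 2/5],
b = (-16/3, -4/5, -32/15).
Solving gives a_0 = -2, a_1 = -6/5, a_2 = -2, so
  g(x) = -2*x^2 - 6*x/5 - 2.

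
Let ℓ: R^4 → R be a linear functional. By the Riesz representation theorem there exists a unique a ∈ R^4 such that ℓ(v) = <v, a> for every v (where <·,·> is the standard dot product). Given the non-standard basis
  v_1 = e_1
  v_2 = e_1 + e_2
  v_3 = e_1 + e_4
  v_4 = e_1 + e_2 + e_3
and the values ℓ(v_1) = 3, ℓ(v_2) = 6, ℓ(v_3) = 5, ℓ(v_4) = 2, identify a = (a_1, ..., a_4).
a = (3, 3, -4, 2)

Write a = (a_1, ..., a_4) in the standard basis. For each basis vector v_i, ℓ(v_i) = <v_i, a> is a linear equation in the a_j's. Collect the n equations into a matrix system V a = ℓ, where row i of V is v_i (expressed in the standard basis). Since V is invertible (lower-triangular with 1s on the diagonal, up to permutation), solve by back-substitution:
  V =
[[1, 0, 0, 0],
 [1, 1, 0, 0],
 [1, 0, 0, 1],
 [1, 1, 1, 0]]
  V a = (3, 6, 5, 2)
Solving gives a = (3, 3, -4, 2).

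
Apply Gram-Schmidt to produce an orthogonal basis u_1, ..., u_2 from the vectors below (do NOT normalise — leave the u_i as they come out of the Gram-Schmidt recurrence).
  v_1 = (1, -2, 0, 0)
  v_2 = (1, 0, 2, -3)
Orthogonal basis:
  u_1 = (1, -2, 0, 0)
  u_2 = (4/5, 2/5, 2, -3)

Apply the Gram-Schmidt recurrence
  u_1 = v_1
  u_i = v_i − Σ_{j<i} ((v_i · u_j) / (u_j · u_j)) · u_j.

Step by step this gives:
  u_1 = (1, -2, 0, 0)
  u_2 = (4/5, 2/5, 2, -3)

Orthogonality check:
  u_2 · u_1 = 0 (should be 0)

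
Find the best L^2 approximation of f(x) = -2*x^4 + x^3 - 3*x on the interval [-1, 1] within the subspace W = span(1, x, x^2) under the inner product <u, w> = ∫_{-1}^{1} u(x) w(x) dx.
g(x) = -12*x^2/7 - 12*x/5 + 6/35

The best approximation g ∈ W is the orthogonal projection of f onto W. Writing g = a_0 + a_1 x + a_2 x^2, the coefficients solve the normal equations G · a = b where
  G_{ij} = <φ_i, φ_j> and b_i = <f, φ_i>, with φ_0 = 1, φ_1 = x, φ_2 = x^2.
G =
  [2, 0, 2/3]
  [0, 2/3, 0]
  [2/3, 0, 2/5],
b = (-4/5, -8/5, -4/7).
Solving gives a_0 = 6/35, a_1 = -12/5, a_2 = -12/7, so
  g(x) = -12*x^2/7 - 12*x/5 + 6/35.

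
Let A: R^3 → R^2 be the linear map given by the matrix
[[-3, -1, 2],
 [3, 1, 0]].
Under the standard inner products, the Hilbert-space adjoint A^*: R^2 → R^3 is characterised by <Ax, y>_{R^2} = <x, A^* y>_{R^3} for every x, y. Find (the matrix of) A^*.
A^* = A^T =
[[-3, 3],
 [-1, 1],
 [2, 0]]

For real matrices with standard dot products, the defining identity <Ax, y> = <x, A^* y> gives (Ax)^T y = x^T (A^*) y, i.e. x^T A^T y = x^T (A^*) y. Since this holds for all x, y, we must have A^* = A^T. Therefore
A^* =
[[-3, 3],
 [-1, 1],
 [2, 0]].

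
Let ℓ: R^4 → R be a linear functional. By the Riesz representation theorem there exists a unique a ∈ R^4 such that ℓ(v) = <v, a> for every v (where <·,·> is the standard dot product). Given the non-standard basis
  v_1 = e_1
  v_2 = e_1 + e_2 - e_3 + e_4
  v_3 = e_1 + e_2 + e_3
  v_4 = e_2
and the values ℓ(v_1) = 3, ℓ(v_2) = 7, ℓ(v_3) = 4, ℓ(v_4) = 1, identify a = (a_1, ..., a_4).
a = (3, 1, 0, 3)

Write a = (a_1, ..., a_4) in the standard basis. For each basis vector v_i, ℓ(v_i) = <v_i, a> is a linear equation in the a_j's. Collect the n equations into a matrix system V a = ℓ, where row i of V is v_i (expressed in the standard basis). Since V is invertible (lower-triangular with 1s on the diagonal, up to permutation), solve by back-substitution:
  V =
[[1, 0, 0, 0],
 [1, 1, -1, 1],
 [1, 1, 1, 0],
 [0, 1, 0, 0]]
  V a = (3, 7, 4, 1)
Solving gives a = (3, 1, 0, 3).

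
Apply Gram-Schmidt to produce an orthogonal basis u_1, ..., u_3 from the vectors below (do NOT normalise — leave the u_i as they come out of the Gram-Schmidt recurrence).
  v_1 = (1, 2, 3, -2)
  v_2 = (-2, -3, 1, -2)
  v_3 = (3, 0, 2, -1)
Orthogonal basis:
  u_1 = (1, 2, 3, -2)
  u_2 = (-35/18, -26/9, 7/6, -19/9)
  u_3 = (723/323, -467/323, 83/323, 1/17)

Apply the Gram-Schmidt recurrence
  u_1 = v_1
  u_i = v_i − Σ_{j<i} ((v_i · u_j) / (u_j · u_j)) · u_j.

Step by step this gives:
  u_1 = (1, 2, 3, -2)
  u_2 = (-35/18, -26/9, 7/6, -19/9)
  u_3 = (723/323, -467/323, 83/323, 1/17)

Orthogonality check:
  u_2 · u_1 = 0 (should be 0)
  u_3 · u_1 = 0 (should be 0)
  u_3 · u_2 = 0 (should be 0)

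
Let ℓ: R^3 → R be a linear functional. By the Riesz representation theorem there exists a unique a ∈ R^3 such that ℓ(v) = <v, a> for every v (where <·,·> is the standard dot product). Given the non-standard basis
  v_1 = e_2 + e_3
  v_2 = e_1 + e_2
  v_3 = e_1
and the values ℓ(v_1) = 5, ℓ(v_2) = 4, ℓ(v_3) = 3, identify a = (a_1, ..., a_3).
a = (3, 1, 4)

Write a = (a_1, ..., a_3) in the standard basis. For each basis vector v_i, ℓ(v_i) = <v_i, a> is a linear equation in the a_j's. Collect the n equations into a matrix system V a = ℓ, where row i of V is v_i (expressed in the standard basis). Since V is invertible (lower-triangular with 1s on the diagonal, up to permutation), solve by back-substitution:
  V =
[[0, 1, 1],
 [1, 1, 0],
 [1, 0, 0]]
  V a = (5, 4, 3)
Solving gives a = (3, 1, 4).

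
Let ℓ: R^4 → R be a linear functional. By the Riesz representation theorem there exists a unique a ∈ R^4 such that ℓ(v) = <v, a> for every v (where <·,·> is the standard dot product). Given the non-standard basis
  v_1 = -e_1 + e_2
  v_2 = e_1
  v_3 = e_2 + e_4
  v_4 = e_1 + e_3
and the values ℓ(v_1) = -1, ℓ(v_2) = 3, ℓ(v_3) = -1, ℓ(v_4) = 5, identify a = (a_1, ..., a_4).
a = (3, 2, 2, -3)

Write a = (a_1, ..., a_4) in the standard basis. For each basis vector v_i, ℓ(v_i) = <v_i, a> is a linear equation in the a_j's. Collect the n equations into a matrix system V a = ℓ, where row i of V is v_i (expressed in the standard basis). Since V is invertible (lower-triangular with 1s on the diagonal, up to permutation), solve by back-substitution:
  V =
[[-1, 1, 0, 0],
 [1, 0, 0, 0],
 [0, 1, 0, 1],
 [1, 0, 1, 0]]
  V a = (-1, 3, -1, 5)
Solving gives a = (3, 2, 2, -3).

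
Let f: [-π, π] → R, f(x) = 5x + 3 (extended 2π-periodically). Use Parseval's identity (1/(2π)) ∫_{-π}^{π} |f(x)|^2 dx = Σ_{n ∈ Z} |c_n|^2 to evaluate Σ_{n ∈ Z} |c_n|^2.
Σ |c_n|^2 = 25π^2/3 + 9

Expand and integrate term by term over [-π, π]:
  ∫ (5x)^2 dx = 25·(2π^3/3); ∫ 2·5·(3)·x dx = 0 (odd integrand); ∫ 3^2 dx = 9·2π.
So (1/(2π)) ∫_{-π}^{π} (5x + 3)^2 dx = 25π^2/3 + 9 = 25π^2/3 + 9.
Parseval ⇒ Σ |c_n|^2 = 25π^2/3 + 9.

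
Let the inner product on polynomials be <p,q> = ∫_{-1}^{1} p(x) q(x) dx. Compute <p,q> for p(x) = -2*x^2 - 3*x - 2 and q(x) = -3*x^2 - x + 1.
<p,q> = 46/15

Expand the product: p(x)·q(x) = 6*x^4 + 11*x^3 + 7*x^2 - x - 2.
∫_{-1}^{1} of each monomial x^k gives [2/(k+1) if k even, 0 if k odd]. Integrating term-by-term (or equivalently evaluating the antiderivative F(x) = 6*x^5/5 + 11*x^4/4 + 7*x^3/3 - x^2/2 - 2*x at the endpoints):
  F(1) − F(−1) = 227/60 − (43/60) = 46/15.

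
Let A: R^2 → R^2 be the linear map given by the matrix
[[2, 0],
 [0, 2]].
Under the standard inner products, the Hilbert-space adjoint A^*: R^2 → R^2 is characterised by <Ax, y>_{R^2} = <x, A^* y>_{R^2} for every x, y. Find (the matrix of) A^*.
A^* = A^T =
[[2, 0],
 [0, 2]]

For real matrices with standard dot products, the defining identity <Ax, y> = <x, A^* y> gives (Ax)^T y = x^T (A^*) y, i.e. x^T A^T y = x^T (A^*) y. Since this holds for all x, y, we must have A^* = A^T. Therefore
A^* =
[[2, 0],
 [0, 2]].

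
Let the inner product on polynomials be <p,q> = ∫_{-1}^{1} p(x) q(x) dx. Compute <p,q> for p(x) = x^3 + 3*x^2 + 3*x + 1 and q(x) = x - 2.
<p,q> = -28/5

Expand the product: p(x)·q(x) = x^4 + x^3 - 3*x^2 - 5*x - 2.
∫_{-1}^{1} of each monomial x^k gives [2/(k+1) if k even, 0 if k odd]. Integrating term-by-term (or equivalently evaluating the antiderivative F(x) = x^5/5 + x^4/4 - x^3 - 5*x^2/2 - 2*x at the endpoints):
  F(1) − F(−1) = -101/20 − (11/20) = -28/5.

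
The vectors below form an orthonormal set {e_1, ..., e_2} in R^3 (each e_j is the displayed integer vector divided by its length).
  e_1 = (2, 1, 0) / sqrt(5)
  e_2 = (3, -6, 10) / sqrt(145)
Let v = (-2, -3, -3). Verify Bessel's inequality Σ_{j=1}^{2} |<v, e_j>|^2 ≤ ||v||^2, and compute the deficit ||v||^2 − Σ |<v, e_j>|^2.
Σ |<v, e_j>|^2 = 349/29; ||v||^2 = 22; deficit = 289/29

Write each e_j = u_j / sqrt(<u_j, u_j>) where u_j is the displayed integer vector. Then <v, e_j> = <v, u_j> / sqrt(<u_j, u_j>), so |<v, e_j>|^2 = <v, u_j>^2 / <u_j, u_j>.
Coefficients: <v, e_1> = -7/sqrt(5), <v, e_2> = -18/sqrt(145).
Square and sum: Σ |<v, e_j>|^2 = 349/29.
Compute ||v||^2 = v·v = 22.
Deficit = 22 − 349/29 = 289/29 ≥ 0, confirming Bessel's inequality. (The deficit equals ||v − Σ <v,e_j> e_j||^2, the squared distance from v to span{e_j}.)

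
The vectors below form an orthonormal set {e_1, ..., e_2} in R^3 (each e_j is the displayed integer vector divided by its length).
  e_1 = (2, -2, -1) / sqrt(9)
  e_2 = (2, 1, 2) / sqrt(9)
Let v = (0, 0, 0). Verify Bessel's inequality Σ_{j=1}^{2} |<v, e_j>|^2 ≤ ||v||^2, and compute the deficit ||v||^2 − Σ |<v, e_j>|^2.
Σ |<v, e_j>|^2 = 0; ||v||^2 = 0; deficit = 0

Write each e_j = u_j / sqrt(<u_j, u_j>) where u_j is the displayed integer vector. Then <v, e_j> = <v, u_j> / sqrt(<u_j, u_j>), so |<v, e_j>|^2 = <v, u_j>^2 / <u_j, u_j>.
Coefficients: <v, e_1> = 0/sqrt(9), <v, e_2> = 0/sqrt(9).
Square and sum: Σ |<v, e_j>|^2 = 0.
Compute ||v||^2 = v·v = 0.
Deficit = 0 − 0 = 0 ≥ 0, confirming Bessel's inequality. (The deficit equals ||v − Σ <v,e_j> e_j||^2, the squared distance from v to span{e_j}.)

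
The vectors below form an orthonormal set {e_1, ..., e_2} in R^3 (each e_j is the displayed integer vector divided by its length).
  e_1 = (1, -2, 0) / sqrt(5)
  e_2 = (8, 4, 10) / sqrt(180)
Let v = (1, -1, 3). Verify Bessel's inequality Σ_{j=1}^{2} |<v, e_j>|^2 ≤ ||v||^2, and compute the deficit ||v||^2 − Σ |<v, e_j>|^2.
Σ |<v, e_j>|^2 = 74/9; ||v||^2 = 11; deficit = 25/9

Write each e_j = u_j / sqrt(<u_j, u_j>) where u_j is the displayed integer vector. Then <v, e_j> = <v, u_j> / sqrt(<u_j, u_j>), so |<v, e_j>|^2 = <v, u_j>^2 / <u_j, u_j>.
Coefficients: <v, e_1> = 3/sqrt(5), <v, e_2> = 34/sqrt(180).
Square and sum: Σ |<v, e_j>|^2 = 74/9.
Compute ||v||^2 = v·v = 11.
Deficit = 11 − 74/9 = 25/9 ≥ 0, confirming Bessel's inequality. (The deficit equals ||v − Σ <v,e_j> e_j||^2, the squared distance from v to span{e_j}.)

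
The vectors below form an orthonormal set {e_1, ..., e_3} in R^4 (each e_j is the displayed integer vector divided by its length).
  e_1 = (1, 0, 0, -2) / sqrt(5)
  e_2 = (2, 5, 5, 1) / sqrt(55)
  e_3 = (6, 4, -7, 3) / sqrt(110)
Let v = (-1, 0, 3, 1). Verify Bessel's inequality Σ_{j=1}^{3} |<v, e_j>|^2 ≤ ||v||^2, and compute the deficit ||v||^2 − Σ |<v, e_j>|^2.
Σ |<v, e_j>|^2 = 53/5; ||v||^2 = 11; deficit = 2/5

Write each e_j = u_j / sqrt(<u_j, u_j>) where u_j is the displayed integer vector. Then <v, e_j> = <v, u_j> / sqrt(<u_j, u_j>), so |<v, e_j>|^2 = <v, u_j>^2 / <u_j, u_j>.
Coefficients: <v, e_1> = -3/sqrt(5), <v, e_2> = 14/sqrt(55), <v, e_3> = -24/sqrt(110).
Square and sum: Σ |<v, e_j>|^2 = 53/5.
Compute ||v||^2 = v·v = 11.
Deficit = 11 − 53/5 = 2/5 ≥ 0, confirming Bessel's inequality. (The deficit equals ||v − Σ <v,e_j> e_j||^2, the squared distance from v to span{e_j}.)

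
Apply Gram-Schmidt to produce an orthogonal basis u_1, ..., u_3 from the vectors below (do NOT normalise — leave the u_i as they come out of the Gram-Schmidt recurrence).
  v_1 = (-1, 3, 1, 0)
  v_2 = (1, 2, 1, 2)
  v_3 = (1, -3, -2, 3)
Orthogonal basis:
  u_1 = (-1, 3, 1, 0)
  u_2 = (17/11, 4/11, 5/11, 2)
  u_3 = (-101/74, -1/37, -95/74, 50/37)

Apply the Gram-Schmidt recurrence
  u_1 = v_1
  u_i = v_i − Σ_{j<i} ((v_i · u_j) / (u_j · u_j)) · u_j.

Step by step this gives:
  u_1 = (-1, 3, 1, 0)
  u_2 = (17/11, 4/11, 5/11, 2)
  u_3 = (-101/74, -1/37, -95/74, 50/37)

Orthogonality check:
  u_2 · u_1 = 0 (should be 0)
  u_3 · u_1 = 0 (should be 0)
  u_3 · u_2 = 0 (should be 0)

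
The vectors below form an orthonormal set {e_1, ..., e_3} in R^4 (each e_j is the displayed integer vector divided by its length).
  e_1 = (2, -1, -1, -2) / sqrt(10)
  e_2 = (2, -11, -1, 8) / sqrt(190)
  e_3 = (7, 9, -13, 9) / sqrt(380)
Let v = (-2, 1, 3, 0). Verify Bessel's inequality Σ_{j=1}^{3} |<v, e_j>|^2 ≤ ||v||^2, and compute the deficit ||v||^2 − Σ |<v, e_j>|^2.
Σ |<v, e_j>|^2 = 66/5; ||v||^2 = 14; deficit = 4/5

Write each e_j = u_j / sqrt(<u_j, u_j>) where u_j is the displayed integer vector. Then <v, e_j> = <v, u_j> / sqrt(<u_j, u_j>), so |<v, e_j>|^2 = <v, u_j>^2 / <u_j, u_j>.
Coefficients: <v, e_1> = -8/sqrt(10), <v, e_2> = -18/sqrt(190), <v, e_3> = -44/sqrt(380).
Square and sum: Σ |<v, e_j>|^2 = 66/5.
Compute ||v||^2 = v·v = 14.
Deficit = 14 − 66/5 = 4/5 ≥ 0, confirming Bessel's inequality. (The deficit equals ||v − Σ <v,e_j> e_j||^2, the squared distance from v to span{e_j}.)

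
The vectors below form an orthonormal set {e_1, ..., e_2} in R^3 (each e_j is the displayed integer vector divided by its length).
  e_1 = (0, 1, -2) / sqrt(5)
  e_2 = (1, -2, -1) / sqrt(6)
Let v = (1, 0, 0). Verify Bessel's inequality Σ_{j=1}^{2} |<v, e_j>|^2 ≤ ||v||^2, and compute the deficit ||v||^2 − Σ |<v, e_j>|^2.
Σ |<v, e_j>|^2 = 1/6; ||v||^2 = 1; deficit = 5/6

Write each e_j = u_j / sqrt(<u_j, u_j>) where u_j is the displayed integer vector. Then <v, e_j> = <v, u_j> / sqrt(<u_j, u_j>), so |<v, e_j>|^2 = <v, u_j>^2 / <u_j, u_j>.
Coefficients: <v, e_1> = 0/sqrt(5), <v, e_2> = 1/sqrt(6).
Square and sum: Σ |<v, e_j>|^2 = 1/6.
Compute ||v||^2 = v·v = 1.
Deficit = 1 − 1/6 = 5/6 ≥ 0, confirming Bessel's inequality. (The deficit equals ||v − Σ <v,e_j> e_j||^2, the squared distance from v to span{e_j}.)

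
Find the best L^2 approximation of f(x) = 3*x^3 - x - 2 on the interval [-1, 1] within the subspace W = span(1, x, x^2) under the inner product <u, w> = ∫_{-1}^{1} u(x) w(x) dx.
g(x) = 4*x/5 - 2

The best approximation g ∈ W is the orthogonal projection of f onto W. Writing g = a_0 + a_1 x + a_2 x^2, the coefficients solve the normal equations G · a = b where
  G_{ij} = <φ_i, φ_j> and b_i = <f, φ_i>, with φ_0 = 1, φ_1 = x, φ_2 = x^2.
G =
  [2, 0, 2/3]
  [0, 2/3, 0]
  [2/3, 0, 2/5],
b = (-4, 8/15, -4/3).
Solving gives a_0 = -2, a_1 = 4/5, a_2 = 0, so
  g(x) = 4*x/5 - 2.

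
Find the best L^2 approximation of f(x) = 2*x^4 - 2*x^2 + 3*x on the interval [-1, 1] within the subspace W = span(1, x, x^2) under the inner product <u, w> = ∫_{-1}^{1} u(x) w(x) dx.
g(x) = -2*x^2/7 + 3*x - 6/35

The best approximation g ∈ W is the orthogonal projection of f onto W. Writing g = a_0 + a_1 x + a_2 x^2, the coefficients solve the normal equations G · a = b where
  G_{ij} = <φ_i, φ_j> and b_i = <f, φ_i>, with φ_0 = 1, φ_1 = x, φ_2 = x^2.
G =
  [2, 0, 2/3]
  [0, 2/3, 0]
  [2/3, 0, 2/5],
b = (-8/15, 2, -8/35).
Solving gives a_0 = -6/35, a_1 = 3, a_2 = -2/7, so
  g(x) = -2*x^2/7 + 3*x - 6/35.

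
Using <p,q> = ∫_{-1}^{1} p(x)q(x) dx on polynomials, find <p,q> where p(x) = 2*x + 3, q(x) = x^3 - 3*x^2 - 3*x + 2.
<p,q> = 14/5

Expand the product: p(x)·q(x) = 2*x^4 - 3*x^3 - 15*x^2 - 5*x + 6.
∫_{-1}^{1} of each monomial x^k gives [2/(k+1) if k even, 0 if k odd]. Integrating term-by-term (or equivalently evaluating the antiderivative F(x) = 2*x^5/5 - 3*x^4/4 - 5*x^3 - 5*x^2/2 + 6*x at the endpoints):
  F(1) − F(−1) = -37/20 − (-93/20) = 14/5.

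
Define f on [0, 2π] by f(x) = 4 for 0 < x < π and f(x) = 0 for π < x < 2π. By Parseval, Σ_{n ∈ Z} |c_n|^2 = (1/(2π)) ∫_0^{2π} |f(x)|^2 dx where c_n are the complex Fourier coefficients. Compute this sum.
Σ |c_n|^2 = 8

Parseval equates the L^2 energy of f (normalised by 1/(2π)) with the ℓ^2 sum of its Fourier coefficients: (1/(2π)) ∫_0^{2π} |f|^2 = Σ |c_n|^2.
Compute the left side: (1/(2π)) [∫_0^π 4^2 dx + ∫_π^{2π} 0^2 dx] = (1/(2π)) · (16π + 0π) = (16 + 0)/2 = 8.
So Σ_{n ∈ Z} |c_n|^2 = 8.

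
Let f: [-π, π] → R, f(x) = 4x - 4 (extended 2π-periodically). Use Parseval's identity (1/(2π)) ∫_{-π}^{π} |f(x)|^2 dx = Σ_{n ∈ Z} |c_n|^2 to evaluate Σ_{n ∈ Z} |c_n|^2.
Σ |c_n|^2 = 16π^2/3 + 16

Expand and integrate term by term over [-π, π]:
  ∫ (4x)^2 dx = 16·(2π^3/3); ∫ 2·4·(-4)·x dx = 0 (odd integrand); ∫ (-4)^2 dx = 16·2π.
So (1/(2π)) ∫_{-π}^{π} (4x - 4)^2 dx = 16π^2/3 + 16 = 16π^2/3 + 16.
Parseval ⇒ Σ |c_n|^2 = 16π^2/3 + 16.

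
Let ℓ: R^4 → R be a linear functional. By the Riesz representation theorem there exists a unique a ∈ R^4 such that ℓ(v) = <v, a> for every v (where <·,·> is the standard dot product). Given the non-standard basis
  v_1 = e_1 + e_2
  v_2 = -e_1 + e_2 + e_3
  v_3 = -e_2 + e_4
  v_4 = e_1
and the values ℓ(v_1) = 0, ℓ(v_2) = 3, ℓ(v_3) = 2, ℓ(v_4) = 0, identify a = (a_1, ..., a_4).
a = (0, 0, 3, 2)

Write a = (a_1, ..., a_4) in the standard basis. For each basis vector v_i, ℓ(v_i) = <v_i, a> is a linear equation in the a_j's. Collect the n equations into a matrix system V a = ℓ, where row i of V is v_i (expressed in the standard basis). Since V is invertible (lower-triangular with 1s on the diagonal, up to permutation), solve by back-substitution:
  V =
[[1, 1, 0, 0],
 [-1, 1, 1, 0],
 [0, -1, 0, 1],
 [1, 0, 0, 0]]
  V a = (0, 3, 2, 0)
Solving gives a = (0, 0, 3, 2).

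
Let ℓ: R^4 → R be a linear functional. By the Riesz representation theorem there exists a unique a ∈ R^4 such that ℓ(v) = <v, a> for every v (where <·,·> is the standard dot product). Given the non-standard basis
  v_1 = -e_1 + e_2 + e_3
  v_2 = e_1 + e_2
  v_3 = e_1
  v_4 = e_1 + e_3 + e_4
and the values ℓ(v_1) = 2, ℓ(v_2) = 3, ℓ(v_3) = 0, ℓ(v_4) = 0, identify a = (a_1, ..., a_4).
a = (0, 3, -1, 1)

Write a = (a_1, ..., a_4) in the standard basis. For each basis vector v_i, ℓ(v_i) = <v_i, a> is a linear equation in the a_j's. Collect the n equations into a matrix system V a = ℓ, where row i of V is v_i (expressed in the standard basis). Since V is invertible (lower-triangular with 1s on the diagonal, up to permutation), solve by back-substitution:
  V =
[[-1, 1, 1, 0],
 [1, 1, 0, 0],
 [1, 0, 0, 0],
 [1, 0, 1, 1]]
  V a = (2, 3, 0, 0)
Solving gives a = (0, 3, -1, 1).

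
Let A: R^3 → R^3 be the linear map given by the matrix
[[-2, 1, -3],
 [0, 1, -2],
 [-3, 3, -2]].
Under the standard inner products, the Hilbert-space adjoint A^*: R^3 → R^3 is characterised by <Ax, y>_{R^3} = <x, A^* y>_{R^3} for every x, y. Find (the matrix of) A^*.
A^* = A^T =
[[-2, 0, -3],
 [1, 1, 3],
 [-3, -2, -2]]

For real matrices with standard dot products, the defining identity <Ax, y> = <x, A^* y> gives (Ax)^T y = x^T (A^*) y, i.e. x^T A^T y = x^T (A^*) y. Since this holds for all x, y, we must have A^* = A^T. Therefore
A^* =
[[-2, 0, -3],
 [1, 1, 3],
 [-3, -2, -2]].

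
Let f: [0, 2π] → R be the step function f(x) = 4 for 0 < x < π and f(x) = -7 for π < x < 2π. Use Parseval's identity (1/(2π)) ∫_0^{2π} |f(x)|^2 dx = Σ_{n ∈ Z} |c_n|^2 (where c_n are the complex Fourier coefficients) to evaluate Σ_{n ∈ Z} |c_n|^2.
Σ |c_n|^2 = 65/2

Parseval equates the L^2 energy of f (normalised by 1/(2π)) with the ℓ^2 sum of its Fourier coefficients: (1/(2π)) ∫_0^{2π} |f|^2 = Σ |c_n|^2.
Compute the left side: (1/(2π)) [∫_0^π 4^2 dx + ∫_π^{2π} (-7)^2 dx] = (1/(2π)) · (16π + 49π) = (16 + 49)/2 = 65/2.
So Σ_{n ∈ Z} |c_n|^2 = 65/2.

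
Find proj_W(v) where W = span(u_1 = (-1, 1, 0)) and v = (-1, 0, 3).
proj_W(v) = (-1/2, 1/2, 0)

Set up U = [u_1 | ... | u_1] ∈ R^(3×1). The projector onto W = col(U) is P = U (U^T U)^(-1) U^T.
Compute U^T U =
  [2],
and U^T v = (1).
Solve U^T U · c = U^T v for the coefficients: c = (1/2). The projection is proj_W(v) = U c.
Check: (v - proj_W(v)) · u_1 = 0  (should be 0).
Result: proj_W(v) = (-1/2, 1/2, 0).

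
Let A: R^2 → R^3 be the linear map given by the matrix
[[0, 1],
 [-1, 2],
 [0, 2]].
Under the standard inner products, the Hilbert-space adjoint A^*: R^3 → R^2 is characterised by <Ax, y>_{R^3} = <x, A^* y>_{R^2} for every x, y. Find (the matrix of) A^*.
A^* = A^T =
[[0, -1, 0],
 [1, 2, 2]]

For real matrices with standard dot products, the defining identity <Ax, y> = <x, A^* y> gives (Ax)^T y = x^T (A^*) y, i.e. x^T A^T y = x^T (A^*) y. Since this holds for all x, y, we must have A^* = A^T. Therefore
A^* =
[[0, -1, 0],
 [1, 2, 2]].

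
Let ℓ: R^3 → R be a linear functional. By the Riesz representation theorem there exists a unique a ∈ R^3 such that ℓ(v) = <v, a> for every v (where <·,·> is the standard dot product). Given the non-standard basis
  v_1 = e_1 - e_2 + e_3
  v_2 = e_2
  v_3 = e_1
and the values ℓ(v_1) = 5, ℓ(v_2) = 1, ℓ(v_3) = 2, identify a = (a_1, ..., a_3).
a = (2, 1, 4)

Write a = (a_1, ..., a_3) in the standard basis. For each basis vector v_i, ℓ(v_i) = <v_i, a> is a linear equation in the a_j's. Collect the n equations into a matrix system V a = ℓ, where row i of V is v_i (expressed in the standard basis). Since V is invertible (lower-triangular with 1s on the diagonal, up to permutation), solve by back-substitution:
  V =
[[1, -1, 1],
 [0, 1, 0],
 [1, 0, 0]]
  V a = (5, 1, 2)
Solving gives a = (2, 1, 4).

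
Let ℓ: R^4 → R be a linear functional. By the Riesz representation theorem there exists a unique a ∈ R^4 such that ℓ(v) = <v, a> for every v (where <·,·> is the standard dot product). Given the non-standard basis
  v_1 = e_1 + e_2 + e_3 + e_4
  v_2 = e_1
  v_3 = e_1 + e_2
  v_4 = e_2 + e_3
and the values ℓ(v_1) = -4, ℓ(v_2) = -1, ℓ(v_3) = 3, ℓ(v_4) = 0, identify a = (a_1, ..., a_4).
a = (-1, 4, -4, -3)

Write a = (a_1, ..., a_4) in the standard basis. For each basis vector v_i, ℓ(v_i) = <v_i, a> is a linear equation in the a_j's. Collect the n equations into a matrix system V a = ℓ, where row i of V is v_i (expressed in the standard basis). Since V is invertible (lower-triangular with 1s on the diagonal, up to permutation), solve by back-substitution:
  V =
[[1, 1, 1, 1],
 [1, 0, 0, 0],
 [1, 1, 0, 0],
 [0, 1, 1, 0]]
  V a = (-4, -1, 3, 0)
Solving gives a = (-1, 4, -4, -3).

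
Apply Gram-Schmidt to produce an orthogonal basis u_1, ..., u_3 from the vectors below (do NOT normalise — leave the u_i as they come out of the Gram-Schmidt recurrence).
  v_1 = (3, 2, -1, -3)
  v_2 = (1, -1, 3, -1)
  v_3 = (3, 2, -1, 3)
Orthogonal basis:
  u_1 = (3, 2, -1, -3)
  u_2 = (20/23, -25/23, 70/23, -20/23)
  u_3 = (30/11, 12/11, 6/11, 36/11)

Apply the Gram-Schmidt recurrence
  u_1 = v_1
  u_i = v_i − Σ_{j<i} ((v_i · u_j) / (u_j · u_j)) · u_j.

Step by step this gives:
  u_1 = (3, 2, -1, -3)
  u_2 = (20/23, -25/23, 70/23, -20/23)
  u_3 = (30/11, 12/11, 6/11, 36/11)

Orthogonality check:
  u_2 · u_1 = 0 (should be 0)
  u_3 · u_1 = 0 (should be 0)
  u_3 · u_2 = 0 (should be 0)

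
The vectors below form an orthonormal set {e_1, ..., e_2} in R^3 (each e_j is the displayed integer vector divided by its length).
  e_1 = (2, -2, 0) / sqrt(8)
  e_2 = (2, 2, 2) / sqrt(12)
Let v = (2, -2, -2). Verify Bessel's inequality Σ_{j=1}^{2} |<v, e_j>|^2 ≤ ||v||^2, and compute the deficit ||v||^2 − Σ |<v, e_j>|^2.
Σ |<v, e_j>|^2 = 28/3; ||v||^2 = 12; deficit = 8/3

Write each e_j = u_j / sqrt(<u_j, u_j>) where u_j is the displayed integer vector. Then <v, e_j> = <v, u_j> / sqrt(<u_j, u_j>), so |<v, e_j>|^2 = <v, u_j>^2 / <u_j, u_j>.
Coefficients: <v, e_1> = 8/sqrt(8), <v, e_2> = -4/sqrt(12).
Square and sum: Σ |<v, e_j>|^2 = 28/3.
Compute ||v||^2 = v·v = 12.
Deficit = 12 − 28/3 = 8/3 ≥ 0, confirming Bessel's inequality. (The deficit equals ||v − Σ <v,e_j> e_j||^2, the squared distance from v to span{e_j}.)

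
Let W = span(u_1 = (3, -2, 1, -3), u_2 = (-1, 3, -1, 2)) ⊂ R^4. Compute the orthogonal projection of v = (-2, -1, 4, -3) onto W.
proj_W(v) = (-14/89, -245/89, 68/89, -95/89)

Set up U = [u_1 | ... | u_2] ∈ R^(4×2). The projector onto W = col(U) is P = U (U^T U)^(-1) U^T.
Compute U^T U =
  [23, -16]
  [-16, 15],
and U^T v = (9, -11).
Solve U^T U · c = U^T v for the coefficients: c = (-41/89, -109/89). The projection is proj_W(v) = U c.
Check: (v - proj_W(v)) · u_1 = 0  (should be 0).
Check: (v - proj_W(v)) · u_2 = 0  (should be 0).
Result: proj_W(v) = (-14/89, -245/89, 68/89, -95/89).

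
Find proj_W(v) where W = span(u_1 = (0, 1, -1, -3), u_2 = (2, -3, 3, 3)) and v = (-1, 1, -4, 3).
proj_W(v) = (-74/29, 50/29, -50/29, 72/29)

Set up U = [u_1 | ... | u_2] ∈ R^(4×2). The projector onto W = col(U) is P = U (U^T U)^(-1) U^T.
Compute U^T U =
  [11, -15]
  [-15, 31],
and U^T v = (-4, -8).
Solve U^T U · c = U^T v for the coefficients: c = (-61/29, -37/29). The projection is proj_W(v) = U c.
Check: (v - proj_W(v)) · u_1 = 0  (should be 0).
Check: (v - proj_W(v)) · u_2 = 0  (should be 0).
Result: proj_W(v) = (-74/29, 50/29, -50/29, 72/29).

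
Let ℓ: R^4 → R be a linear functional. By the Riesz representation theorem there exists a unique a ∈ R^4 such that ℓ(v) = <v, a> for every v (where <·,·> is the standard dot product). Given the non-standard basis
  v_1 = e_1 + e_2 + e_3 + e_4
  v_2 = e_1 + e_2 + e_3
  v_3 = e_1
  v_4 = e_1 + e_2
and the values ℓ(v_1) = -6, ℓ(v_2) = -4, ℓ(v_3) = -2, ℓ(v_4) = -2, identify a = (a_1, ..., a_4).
a = (-2, 0, -2, -2)

Write a = (a_1, ..., a_4) in the standard basis. For each basis vector v_i, ℓ(v_i) = <v_i, a> is a linear equation in the a_j's. Collect the n equations into a matrix system V a = ℓ, where row i of V is v_i (expressed in the standard basis). Since V is invertible (lower-triangular with 1s on the diagonal, up to permutation), solve by back-substitution:
  V =
[[1, 1, 1, 1],
 [1, 1, 1, 0],
 [1, 0, 0, 0],
 [1, 1, 0, 0]]
  V a = (-6, -4, -2, -2)
Solving gives a = (-2, 0, -2, -2).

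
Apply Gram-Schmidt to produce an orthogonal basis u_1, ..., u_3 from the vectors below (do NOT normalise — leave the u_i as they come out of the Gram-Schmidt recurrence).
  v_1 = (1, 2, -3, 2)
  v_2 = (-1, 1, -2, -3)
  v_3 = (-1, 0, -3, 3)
Orthogonal basis:
  u_1 = (1, 2, -3, 2)
  u_2 = (-19/18, 8/9, -11/6, -28/9)
  u_3 = (-531/269, -374/269, -271/269, 233/269)

Apply the Gram-Schmidt recurrence
  u_1 = v_1
  u_i = v_i − Σ_{j<i} ((v_i · u_j) / (u_j · u_j)) · u_j.

Step by step this gives:
  u_1 = (1, 2, -3, 2)
  u_2 = (-19/18, 8/9, -11/6, -28/9)
  u_3 = (-531/269, -374/269, -271/269, 233/269)

Orthogonality check:
  u_2 · u_1 = 0 (should be 0)
  u_3 · u_1 = 0 (should be 0)
  u_3 · u_2 = 0 (should be 0)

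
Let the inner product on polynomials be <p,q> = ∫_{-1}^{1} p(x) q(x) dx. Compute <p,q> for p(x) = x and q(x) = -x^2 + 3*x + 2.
<p,q> = 2

Expand the product: p(x)·q(x) = -x^3 + 3*x^2 + 2*x.
∫_{-1}^{1} of each monomial x^k gives [2/(k+1) if k even, 0 if k odd]. Integrating term-by-term (or equivalently evaluating the antiderivative F(x) = -x^4/4 + x^3 + x^2 at the endpoints):
  F(1) − F(−1) = 7/4 − (-1/4) = 2.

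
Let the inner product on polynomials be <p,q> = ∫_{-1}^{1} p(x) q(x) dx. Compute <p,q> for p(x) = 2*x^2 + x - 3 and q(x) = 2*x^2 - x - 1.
<p,q> = 8/5

Expand the product: p(x)·q(x) = 4*x^4 - 9*x^2 + 2*x + 3.
∫_{-1}^{1} of each monomial x^k gives [2/(k+1) if k even, 0 if k odd]. Integrating term-by-term (or equivalently evaluating the antiderivative F(x) = 4*x^5/5 - 3*x^3 + x^2 + 3*x at the endpoints):
  F(1) − F(−1) = 9/5 − (1/5) = 8/5.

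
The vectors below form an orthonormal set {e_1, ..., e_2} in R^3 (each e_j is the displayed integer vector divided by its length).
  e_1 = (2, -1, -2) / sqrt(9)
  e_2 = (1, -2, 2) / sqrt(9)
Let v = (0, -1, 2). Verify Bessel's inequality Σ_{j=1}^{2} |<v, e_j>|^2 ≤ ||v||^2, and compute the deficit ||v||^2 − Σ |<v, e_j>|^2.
Σ |<v, e_j>|^2 = 5; ||v||^2 = 5; deficit = 0

Write each e_j = u_j / sqrt(<u_j, u_j>) where u_j is the displayed integer vector. Then <v, e_j> = <v, u_j> / sqrt(<u_j, u_j>), so |<v, e_j>|^2 = <v, u_j>^2 / <u_j, u_j>.
Coefficients: <v, e_1> = -3/sqrt(9), <v, e_2> = 6/sqrt(9).
Square and sum: Σ |<v, e_j>|^2 = 5.
Compute ||v||^2 = v·v = 5.
Deficit = 5 − 5 = 0 ≥ 0, confirming Bessel's inequality. (The deficit equals ||v − Σ <v,e_j> e_j||^2, the squared distance from v to span{e_j}.)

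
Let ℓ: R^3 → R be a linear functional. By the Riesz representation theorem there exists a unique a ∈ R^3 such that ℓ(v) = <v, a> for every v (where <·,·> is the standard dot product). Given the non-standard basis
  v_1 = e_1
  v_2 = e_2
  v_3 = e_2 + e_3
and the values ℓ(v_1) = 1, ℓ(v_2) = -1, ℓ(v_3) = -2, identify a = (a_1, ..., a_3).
a = (1, -1, -1)

Write a = (a_1, ..., a_3) in the standard basis. For each basis vector v_i, ℓ(v_i) = <v_i, a> is a linear equation in the a_j's. Collect the n equations into a matrix system V a = ℓ, where row i of V is v_i (expressed in the standard basis). Since V is invertible (lower-triangular with 1s on the diagonal, up to permutation), solve by back-substitution:
  V =
[[1, 0, 0],
 [0, 1, 0],
 [0, 1, 1]]
  V a = (1, -1, -2)
Solving gives a = (1, -1, -1).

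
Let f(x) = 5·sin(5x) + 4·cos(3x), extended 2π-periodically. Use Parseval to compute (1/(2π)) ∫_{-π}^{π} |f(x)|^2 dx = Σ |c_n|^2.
Σ |c_n|^2 = 41/2

Expand |f|^2 and use orthogonality of {sin(nx), cos(mx)} on [-π, π]:
  ∫_{-π}^{π} sin(nx)^2 dx = π, ∫ cos(mx)^2 dx = π, and cross terms integrate to 0.
So ∫_{-π}^{π} f(x)^2 dx = 5^2 · π + 4^2 · π = (25 + 16)π.
Divide by 2π: (25 + 16)/2 = 41/2.
By Parseval, this equals Σ |c_n|^2.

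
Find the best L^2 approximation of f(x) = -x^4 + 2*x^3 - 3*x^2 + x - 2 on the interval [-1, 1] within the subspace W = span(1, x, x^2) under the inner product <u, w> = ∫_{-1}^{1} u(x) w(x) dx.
g(x) = -27*x^2/7 + 11*x/5 - 67/35

The best approximation g ∈ W is the orthogonal projection of f onto W. Writing g = a_0 + a_1 x + a_2 x^2, the coefficients solve the normal equations G · a = b where
  G_{ij} = <φ_i, φ_j> and b_i = <f, φ_i>, with φ_0 = 1, φ_1 = x, φ_2 = x^2.
G =
  [2, 0, 2/3]
  [0, 2/3, 0]
  [2/3, 0, 2/5],
b = (-32/5, 22/15, -296/105).
Solving gives a_0 = -67/35, a_1 = 11/5, a_2 = -27/7, so
  g(x) = -27*x^2/7 + 11*x/5 - 67/35.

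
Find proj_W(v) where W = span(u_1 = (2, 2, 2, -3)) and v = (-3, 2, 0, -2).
proj_W(v) = (8/21, 8/21, 8/21, -4/7)

Set up U = [u_1 | ... | u_1] ∈ R^(4×1). The projector onto W = col(U) is P = U (U^T U)^(-1) U^T.
Compute U^T U =
  [21],
and U^T v = (4).
Solve U^T U · c = U^T v for the coefficients: c = (4/21). The projection is proj_W(v) = U c.
Check: (v - proj_W(v)) · u_1 = 0  (should be 0).
Result: proj_W(v) = (8/21, 8/21, 8/21, -4/7).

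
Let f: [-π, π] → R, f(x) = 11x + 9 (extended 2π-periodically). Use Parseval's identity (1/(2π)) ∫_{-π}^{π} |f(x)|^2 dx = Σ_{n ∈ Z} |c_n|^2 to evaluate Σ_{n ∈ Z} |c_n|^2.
Σ |c_n|^2 = 121π^2/3 + 81

Expand and integrate term by term over [-π, π]:
  ∫ (11x)^2 dx = 121·(2π^3/3); ∫ 2·11·(9)·x dx = 0 (odd integrand); ∫ 9^2 dx = 81·2π.
So (1/(2π)) ∫_{-π}^{π} (11x + 9)^2 dx = 121π^2/3 + 81 = 121π^2/3 + 81.
Parseval ⇒ Σ |c_n|^2 = 121π^2/3 + 81.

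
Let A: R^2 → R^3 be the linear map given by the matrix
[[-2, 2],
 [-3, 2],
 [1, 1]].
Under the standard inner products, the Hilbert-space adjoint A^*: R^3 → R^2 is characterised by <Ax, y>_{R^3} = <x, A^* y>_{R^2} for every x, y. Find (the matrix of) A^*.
A^* = A^T =
[[-2, -3, 1],
 [2, 2, 1]]

For real matrices with standard dot products, the defining identity <Ax, y> = <x, A^* y> gives (Ax)^T y = x^T (A^*) y, i.e. x^T A^T y = x^T (A^*) y. Since this holds for all x, y, we must have A^* = A^T. Therefore
A^* =
[[-2, -3, 1],
 [2, 2, 1]].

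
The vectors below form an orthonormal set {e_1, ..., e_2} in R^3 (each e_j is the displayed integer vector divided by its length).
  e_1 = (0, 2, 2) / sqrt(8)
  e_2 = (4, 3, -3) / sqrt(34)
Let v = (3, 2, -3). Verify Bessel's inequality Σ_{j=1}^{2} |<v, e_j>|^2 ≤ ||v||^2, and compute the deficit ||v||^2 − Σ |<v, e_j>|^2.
Σ |<v, e_j>|^2 = 373/17; ||v||^2 = 22; deficit = 1/17

Write each e_j = u_j / sqrt(<u_j, u_j>) where u_j is the displayed integer vector. Then <v, e_j> = <v, u_j> / sqrt(<u_j, u_j>), so |<v, e_j>|^2 = <v, u_j>^2 / <u_j, u_j>.
Coefficients: <v, e_1> = -2/sqrt(8), <v, e_2> = 27/sqrt(34).
Square and sum: Σ |<v, e_j>|^2 = 373/17.
Compute ||v||^2 = v·v = 22.
Deficit = 22 − 373/17 = 1/17 ≥ 0, confirming Bessel's inequality. (The deficit equals ||v − Σ <v,e_j> e_j||^2, the squared distance from v to span{e_j}.)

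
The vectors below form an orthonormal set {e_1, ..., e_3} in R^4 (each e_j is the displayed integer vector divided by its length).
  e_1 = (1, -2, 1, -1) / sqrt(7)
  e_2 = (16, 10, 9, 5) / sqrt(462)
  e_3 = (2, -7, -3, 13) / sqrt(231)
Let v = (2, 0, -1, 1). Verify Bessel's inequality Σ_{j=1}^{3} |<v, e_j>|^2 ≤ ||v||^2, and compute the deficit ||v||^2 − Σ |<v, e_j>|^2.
Σ |<v, e_j>|^2 = 24/7; ||v||^2 = 6; deficit = 18/7

Write each e_j = u_j / sqrt(<u_j, u_j>) where u_j is the displayed integer vector. Then <v, e_j> = <v, u_j> / sqrt(<u_j, u_j>), so |<v, e_j>|^2 = <v, u_j>^2 / <u_j, u_j>.
Coefficients: <v, e_1> = 0/sqrt(7), <v, e_2> = 28/sqrt(462), <v, e_3> = 20/sqrt(231).
Square and sum: Σ |<v, e_j>|^2 = 24/7.
Compute ||v||^2 = v·v = 6.
Deficit = 6 − 24/7 = 18/7 ≥ 0, confirming Bessel's inequality. (The deficit equals ||v − Σ <v,e_j> e_j||^2, the squared distance from v to span{e_j}.)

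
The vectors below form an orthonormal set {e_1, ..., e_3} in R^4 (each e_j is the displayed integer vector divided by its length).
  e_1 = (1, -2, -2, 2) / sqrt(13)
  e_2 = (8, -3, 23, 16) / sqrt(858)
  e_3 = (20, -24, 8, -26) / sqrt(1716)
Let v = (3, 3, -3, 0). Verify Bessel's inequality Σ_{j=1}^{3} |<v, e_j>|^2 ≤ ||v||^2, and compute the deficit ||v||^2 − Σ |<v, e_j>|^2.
Σ |<v, e_j>|^2 = 63/13; ||v||^2 = 27; deficit = 288/13

Write each e_j = u_j / sqrt(<u_j, u_j>) where u_j is the displayed integer vector. Then <v, e_j> = <v, u_j> / sqrt(<u_j, u_j>), so |<v, e_j>|^2 = <v, u_j>^2 / <u_j, u_j>.
Coefficients: <v, e_1> = 3/sqrt(13), <v, e_2> = -54/sqrt(858), <v, e_3> = -36/sqrt(1716).
Square and sum: Σ |<v, e_j>|^2 = 63/13.
Compute ||v||^2 = v·v = 27.
Deficit = 27 − 63/13 = 288/13 ≥ 0, confirming Bessel's inequality. (The deficit equals ||v − Σ <v,e_j> e_j||^2, the squared distance from v to span{e_j}.)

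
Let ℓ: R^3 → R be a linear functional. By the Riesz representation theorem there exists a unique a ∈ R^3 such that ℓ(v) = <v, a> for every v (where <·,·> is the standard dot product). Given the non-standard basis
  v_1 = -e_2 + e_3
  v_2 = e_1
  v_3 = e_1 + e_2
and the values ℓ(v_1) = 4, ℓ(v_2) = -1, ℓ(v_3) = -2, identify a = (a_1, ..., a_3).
a = (-1, -1, 3)

Write a = (a_1, ..., a_3) in the standard basis. For each basis vector v_i, ℓ(v_i) = <v_i, a> is a linear equation in the a_j's. Collect the n equations into a matrix system V a = ℓ, where row i of V is v_i (expressed in the standard basis). Since V is invertible (lower-triangular with 1s on the diagonal, up to permutation), solve by back-substitution:
  V =
[[0, -1, 1],
 [1, 0, 0],
 [1, 1, 0]]
  V a = (4, -1, -2)
Solving gives a = (-1, -1, 3).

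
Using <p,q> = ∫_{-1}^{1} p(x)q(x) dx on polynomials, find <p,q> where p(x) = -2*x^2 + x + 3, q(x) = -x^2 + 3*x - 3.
<p,q> = -66/5

Expand the product: p(x)·q(x) = 2*x^4 - 7*x^3 + 6*x^2 + 6*x - 9.
∫_{-1}^{1} of each monomial x^k gives [2/(k+1) if k even, 0 if k odd]. Integrating term-by-term (or equivalently evaluating the antiderivative F(x) = 2*x^5/5 - 7*x^4/4 + 2*x^3 + 3*x^2 - 9*x at the endpoints):
  F(1) − F(−1) = -107/20 − (157/20) = -66/5.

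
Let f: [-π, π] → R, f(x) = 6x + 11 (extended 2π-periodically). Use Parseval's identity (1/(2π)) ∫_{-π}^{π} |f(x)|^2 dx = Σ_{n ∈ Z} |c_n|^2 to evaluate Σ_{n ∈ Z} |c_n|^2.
Σ |c_n|^2 = 12π^2 + 121

Expand and integrate term by term over [-π, π]:
  ∫ (6x)^2 dx = 36·(2π^3/3); ∫ 2·6·(11)·x dx = 0 (odd integrand); ∫ 11^2 dx = 121·2π.
So (1/(2π)) ∫_{-π}^{π} (6x + 11)^2 dx = 36π^2/3 + 121 = 12π^2 + 121.
Parseval ⇒ Σ |c_n|^2 = 12π^2 + 121.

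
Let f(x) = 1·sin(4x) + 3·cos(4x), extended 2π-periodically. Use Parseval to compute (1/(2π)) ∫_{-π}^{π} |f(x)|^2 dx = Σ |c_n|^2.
Σ |c_n|^2 = 5

Expand |f|^2 and use orthogonality of {sin(nx), cos(mx)} on [-π, π]:
  ∫_{-π}^{π} sin(nx)^2 dx = π, ∫ cos(mx)^2 dx = π, and cross terms integrate to 0.
So ∫_{-π}^{π} f(x)^2 dx = 1^2 · π + 3^2 · π = (1 + 9)π.
Divide by 2π: (1 + 9)/2 = 5.
By Parseval, this equals Σ |c_n|^2.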